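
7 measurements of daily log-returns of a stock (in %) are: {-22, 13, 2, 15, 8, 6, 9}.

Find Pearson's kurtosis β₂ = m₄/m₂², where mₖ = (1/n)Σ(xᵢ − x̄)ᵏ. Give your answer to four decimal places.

x̄ = 4.4286
Σ(xᵢ − x̄)² = 925.7143 ⇒ m₂ = 132.24490
Σ(xᵢ − x̄)⁴ = 506386.7405 ⇒ m₄ = 72340.96293
m₂² = 17488.71304
β₂ = m₄/m₂² = 72340.96293 / 17488.71304 ≈ 4.1364

4.1364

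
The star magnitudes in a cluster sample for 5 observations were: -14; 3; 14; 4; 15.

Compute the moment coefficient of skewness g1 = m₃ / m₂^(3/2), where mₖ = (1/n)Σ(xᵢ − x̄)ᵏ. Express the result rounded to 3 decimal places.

-0.730

x̄ = (-14 + 3 + 14 + 4 + 15) / 5 = 4.4000
deviations (xᵢ − x̄): -18.4000, -1.4000, 9.6000, -0.4000, 10.6000
Σ(xᵢ − x̄)² = 545.2000 ⇒ m₂ = 545.2000/5 = 109.04000
Σ(xᵢ − x̄)³ = -4156.5600 ⇒ m₃ = -4156.5600/5 = -831.31200
m₂^(3/2) = 109.04000^(1.5) = 1138.61989
g1 = m₃ / m₂^(3/2) = -831.31200 / 1138.61989 ≈ -0.730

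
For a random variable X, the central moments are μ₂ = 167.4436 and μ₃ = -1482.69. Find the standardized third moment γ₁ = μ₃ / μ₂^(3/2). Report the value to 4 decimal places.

σ = √μ₂ = √167.4436 = 12.94000
σ³ = μ₂^(3/2) = 2166.72018
γ₁ = μ₃/σ³ = -1482.69 / 2166.72018 ≈ -0.6843

-0.6843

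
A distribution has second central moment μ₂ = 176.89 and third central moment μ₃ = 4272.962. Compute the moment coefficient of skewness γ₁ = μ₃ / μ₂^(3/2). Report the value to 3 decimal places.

σ = √μ₂ = √176.89 = 13.30000
σ³ = μ₂^(3/2) = 2352.63700
γ₁ = μ₃/σ³ = 4272.962 / 2352.63700 ≈ 1.816

1.816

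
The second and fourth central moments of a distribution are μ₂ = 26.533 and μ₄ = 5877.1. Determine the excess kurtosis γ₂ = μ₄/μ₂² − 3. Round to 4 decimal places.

5.3482

μ₂² = 26.533² = 704.00009
μ₄/μ₂² = 5877.1 / 704.00009 = 8.34815
γ₂ = 8.34815 − 3 ≈ 5.3482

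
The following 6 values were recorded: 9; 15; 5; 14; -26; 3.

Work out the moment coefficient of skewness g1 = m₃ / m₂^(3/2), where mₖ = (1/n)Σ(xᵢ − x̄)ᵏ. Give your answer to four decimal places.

-1.4062

x̄ = (9 + 15 + 5 + 14 - 26 + 3) / 6 = 3.3333
deviations (xᵢ − x̄): 5.6667, 11.6667, 1.6667, 10.6667, -29.3333, -0.3333
Σ(xᵢ − x̄)² = 1145.3333 ⇒ m₂ = 1145.3333/6 = 190.88889
Σ(xᵢ − x̄)³ = -22251.5556 ⇒ m₃ = -22251.5556/6 = -3708.59259
m₂^(3/2) = 190.88889^(1.5) = 2637.36947
g1 = m₃ / m₂^(3/2) = -3708.59259 / 2637.36947 ≈ -1.4062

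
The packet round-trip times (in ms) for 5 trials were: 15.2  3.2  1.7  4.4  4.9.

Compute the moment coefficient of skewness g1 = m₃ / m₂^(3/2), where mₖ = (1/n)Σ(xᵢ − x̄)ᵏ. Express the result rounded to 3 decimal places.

1.299

x̄ = (15.2 + 3.2 + 1.7 + 4.4 + 4.9) / 5 = 5.8800
deviations (xᵢ − x̄): 9.3200, -2.6800, -4.1800, -1.4800, -0.9800
Σ(xᵢ − x̄)² = 114.6680 ⇒ m₂ = 114.6680/5 = 22.93360
Σ(xᵢ − x̄)³ = 713.0911 ⇒ m₃ = 713.0911/5 = 142.61822
m₂^(3/2) = 22.93360^(1.5) = 109.82681
g1 = m₃ / m₂^(3/2) = 142.61822 / 109.82681 ≈ 1.299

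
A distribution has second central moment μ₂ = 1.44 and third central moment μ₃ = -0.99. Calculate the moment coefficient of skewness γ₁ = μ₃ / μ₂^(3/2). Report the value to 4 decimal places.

σ = √μ₂ = √1.44 = 1.20000
σ³ = μ₂^(3/2) = 1.72800
γ₁ = μ₃/σ³ = -0.99 / 1.72800 ≈ -0.5729

-0.5729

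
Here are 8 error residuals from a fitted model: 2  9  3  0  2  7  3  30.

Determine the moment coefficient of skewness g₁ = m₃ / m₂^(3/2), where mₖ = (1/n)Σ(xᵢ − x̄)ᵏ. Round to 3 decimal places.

1.893

x̄ = (2 + 9 + 3 + 0 + 2 + 7 + 3 + 30) / 8 = 7.0000
deviations (xᵢ − x̄): -5.0000, 2.0000, -4.0000, -7.0000, -5.0000, 0.0000, -4.0000, 23.0000
Σ(xᵢ − x̄)² = 664.0000 ⇒ m₂ = 664.0000/8 = 83.00000
Σ(xᵢ − x̄)³ = 11454.0000 ⇒ m₃ = 11454.0000/8 = 1431.75000
m₂^(3/2) = 83.00000^(1.5) = 756.16599
g₁ = m₃ / m₂^(3/2) = 1431.75000 / 756.16599 ≈ 1.893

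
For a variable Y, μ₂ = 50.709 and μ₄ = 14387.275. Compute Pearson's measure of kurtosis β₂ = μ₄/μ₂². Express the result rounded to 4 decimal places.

μ₂² = 50.709² = 2571.40268
μ₄/μ₂² = 14387.275 / 2571.40268 = 5.59511
β₂ ≈ 5.5951

5.5951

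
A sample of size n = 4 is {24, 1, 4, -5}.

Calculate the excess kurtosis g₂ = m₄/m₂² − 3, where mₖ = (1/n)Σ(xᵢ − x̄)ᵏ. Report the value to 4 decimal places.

-0.8590

x̄ = 6.0000
Σ(xᵢ − x̄)² = 474.0000 ⇒ m₂ = 118.50000
Σ(xᵢ − x̄)⁴ = 120258.0000 ⇒ m₄ = 30064.50000
m₂² = 14042.25000
g₂ = m₄/m₂² − 3 = 2.14100 − 3 ≈ -0.8590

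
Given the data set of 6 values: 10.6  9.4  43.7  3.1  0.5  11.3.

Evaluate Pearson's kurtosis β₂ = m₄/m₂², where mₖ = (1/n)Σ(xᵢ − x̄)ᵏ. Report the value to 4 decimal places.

x̄ = 13.1000
Σ(xᵢ − x̄)² = 1218.3000 ⇒ m₂ = 203.05000
Σ(xᵢ − x̄)⁴ = 912211.7634 ⇒ m₄ = 152035.29390
m₂² = 41229.30250
β₂ = m₄/m₂² = 152035.29390 / 41229.30250 ≈ 3.6876

3.6876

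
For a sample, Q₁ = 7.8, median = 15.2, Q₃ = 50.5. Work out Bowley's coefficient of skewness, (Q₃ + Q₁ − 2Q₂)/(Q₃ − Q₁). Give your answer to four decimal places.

0.6534

numerator: Q₃ + Q₁ − 2Q₂ = 50.5 + 7.8 − 2×15.2 = 27.9000
denominator: Q₃ − Q₁ = 50.5 − 7.8 = 42.7000
Bowley skewness = 27.9000 / 42.7000 ≈ 0.6534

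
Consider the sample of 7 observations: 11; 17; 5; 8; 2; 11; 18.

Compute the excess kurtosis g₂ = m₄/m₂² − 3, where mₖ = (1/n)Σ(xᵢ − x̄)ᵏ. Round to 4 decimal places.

-1.1949

x̄ = 10.2857
Σ(xᵢ − x̄)² = 207.4286 ⇒ m₂ = 29.63265
Σ(xᵢ − x̄)⁴ = 11095.4519 ⇒ m₄ = 1585.06456
m₂² = 878.09413
g₂ = m₄/m₂² − 3 = 1.80512 − 3 ≈ -1.1949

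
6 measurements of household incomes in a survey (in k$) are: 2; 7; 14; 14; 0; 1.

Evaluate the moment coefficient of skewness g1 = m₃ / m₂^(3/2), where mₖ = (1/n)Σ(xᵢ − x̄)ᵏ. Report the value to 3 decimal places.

0.345

x̄ = (2 + 7 + 14 + 14 + 0 + 1) / 6 = 6.3333
deviations (xᵢ − x̄): -4.3333, 0.6667, 7.6667, 7.6667, -6.3333, -5.3333
Σ(xᵢ − x̄)² = 205.3333 ⇒ m₂ = 205.3333/6 = 34.22222
Σ(xᵢ − x̄)³ = 414.4444 ⇒ m₃ = 414.4444/6 = 69.07407
m₂^(3/2) = 34.22222^(1.5) = 200.19919
g1 = m₃ / m₂^(3/2) = 69.07407 / 200.19919 ≈ 0.345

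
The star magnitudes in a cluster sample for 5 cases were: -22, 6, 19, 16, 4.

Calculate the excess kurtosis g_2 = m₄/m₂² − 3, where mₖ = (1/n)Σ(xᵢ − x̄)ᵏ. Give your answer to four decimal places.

-0.4443

x̄ = 4.6000
Σ(xᵢ − x̄)² = 1047.2000 ⇒ m₂ = 209.44000
Σ(xᵢ − x̄)⁴ = 560532.8960 ⇒ m₄ = 112106.57920
m₂² = 43865.11360
g_2 = m₄/m₂² − 3 = 2.55571 − 3 ≈ -0.4443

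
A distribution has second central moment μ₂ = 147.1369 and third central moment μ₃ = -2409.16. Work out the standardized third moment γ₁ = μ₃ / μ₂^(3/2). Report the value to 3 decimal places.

σ = √μ₂ = √147.1369 = 12.13000
σ³ = μ₂^(3/2) = 1784.77060
γ₁ = μ₃/σ³ = -2409.16 / 1784.77060 ≈ -1.350

-1.350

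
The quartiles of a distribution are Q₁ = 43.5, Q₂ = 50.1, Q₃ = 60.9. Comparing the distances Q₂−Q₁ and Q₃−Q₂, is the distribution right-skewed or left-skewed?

right-skewed

Q₂ − Q₁ = 6.6;  Q₃ − Q₂ = 10.8
Q₃ − Q₂ > Q₂ − Q₁ ⇒ the upper half is more spread out ⇒ right-skewed.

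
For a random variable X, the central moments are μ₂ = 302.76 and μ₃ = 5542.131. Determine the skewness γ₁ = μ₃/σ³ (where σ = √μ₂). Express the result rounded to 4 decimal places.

σ = √μ₂ = √302.76 = 17.40000
σ³ = μ₂^(3/2) = 5268.02400
γ₁ = μ₃/σ³ = 5542.131 / 5268.02400 ≈ 1.0520

1.0520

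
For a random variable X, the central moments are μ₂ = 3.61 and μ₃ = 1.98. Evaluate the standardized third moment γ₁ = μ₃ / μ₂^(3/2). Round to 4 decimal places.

0.2887

σ = √μ₂ = √3.61 = 1.90000
σ³ = μ₂^(3/2) = 6.85900
γ₁ = μ₃/σ³ = 1.98 / 6.85900 ≈ 0.2887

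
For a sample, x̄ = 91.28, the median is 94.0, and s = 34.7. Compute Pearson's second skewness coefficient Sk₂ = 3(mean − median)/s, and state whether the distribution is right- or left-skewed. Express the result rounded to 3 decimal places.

Sk₂ = 3(91.28 − 94.0) / 34.7 = 3 × -2.7200 / 34.7
    = -8.1600 / 34.7 ≈ -0.235
Sk₂ < 0 ⇒ mean < median ⇒ left-skewed (negative skew).

-0.235, left-skewed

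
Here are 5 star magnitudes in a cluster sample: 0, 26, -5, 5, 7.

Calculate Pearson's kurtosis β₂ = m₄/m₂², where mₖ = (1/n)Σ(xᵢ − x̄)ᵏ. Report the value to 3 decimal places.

x̄ = 6.6000
Σ(xᵢ − x̄)² = 557.2000 ⇒ m₂ = 111.44000
Σ(xᵢ − x̄)⁴ = 161657.2960 ⇒ m₄ = 32331.45920
m₂² = 12418.87360
β₂ = m₄/m₂² = 32331.45920 / 12418.87360 ≈ 2.603

2.603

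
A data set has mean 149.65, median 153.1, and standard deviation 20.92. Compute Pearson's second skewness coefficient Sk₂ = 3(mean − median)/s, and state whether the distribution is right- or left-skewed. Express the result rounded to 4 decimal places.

Sk₂ = 3(149.65 − 153.1) / 20.92 = 3 × -3.4500 / 20.92
    = -10.3500 / 20.92 ≈ -0.4947
Sk₂ < 0 ⇒ mean < median ⇒ left-skewed (negative skew).

-0.4947, left-skewed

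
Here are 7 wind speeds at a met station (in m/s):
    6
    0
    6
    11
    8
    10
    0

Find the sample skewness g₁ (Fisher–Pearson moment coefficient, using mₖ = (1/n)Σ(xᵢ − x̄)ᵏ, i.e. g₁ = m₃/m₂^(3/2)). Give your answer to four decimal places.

-0.3873

x̄ = (6 + 0 + 6 + 11 + 8 + 10 + 0) / 7 = 5.8571
deviations (xᵢ − x̄): 0.1429, -5.8571, 0.1429, 5.1429, 2.1429, 4.1429, -5.8571
Σ(xᵢ − x̄)² = 116.8571 ⇒ m₂ = 116.8571/7 = 16.69388
Σ(xᵢ − x̄)³ = -184.8980 ⇒ m₃ = -184.8980/7 = -26.41399
m₂^(3/2) = 16.69388^(1.5) = 68.20808
g₁ = m₃ / m₂^(3/2) = -26.41399 / 68.20808 ≈ -0.3873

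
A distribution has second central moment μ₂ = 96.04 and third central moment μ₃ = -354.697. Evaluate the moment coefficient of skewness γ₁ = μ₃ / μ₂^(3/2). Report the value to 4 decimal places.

σ = √μ₂ = √96.04 = 9.80000
σ³ = μ₂^(3/2) = 941.19200
γ₁ = μ₃/σ³ = -354.697 / 941.19200 ≈ -0.3769

-0.3769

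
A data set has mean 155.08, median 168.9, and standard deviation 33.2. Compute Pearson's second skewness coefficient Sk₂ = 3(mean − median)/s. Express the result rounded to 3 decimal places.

-1.249

Sk₂ = 3(155.08 − 168.9) / 33.2 = 3 × -13.8200 / 33.2
    = -41.4600 / 33.2 ≈ -1.249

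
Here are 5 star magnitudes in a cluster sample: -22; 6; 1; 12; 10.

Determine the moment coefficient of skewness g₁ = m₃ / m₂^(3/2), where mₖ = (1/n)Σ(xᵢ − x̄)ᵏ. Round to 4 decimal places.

-1.1732

x̄ = (-22 + 6 + 1 + 12 + 10) / 5 = 1.4000
deviations (xᵢ − x̄): -23.4000, 4.6000, -0.4000, 10.6000, 8.6000
Σ(xᵢ − x̄)² = 755.2000 ⇒ m₂ = 755.2000/5 = 151.04000
Σ(xᵢ − x̄)³ = -10888.5600 ⇒ m₃ = -10888.5600/5 = -2177.71200
m₂^(3/2) = 151.04000^(1.5) = 1856.25641
g₁ = m₃ / m₂^(3/2) = -2177.71200 / 1856.25641 ≈ -1.1732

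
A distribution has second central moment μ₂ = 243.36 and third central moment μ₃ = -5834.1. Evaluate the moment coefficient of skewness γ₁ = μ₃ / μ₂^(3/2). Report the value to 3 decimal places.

σ = √μ₂ = √243.36 = 15.60000
σ³ = μ₂^(3/2) = 3796.41600
γ₁ = μ₃/σ³ = -5834.1 / 3796.41600 ≈ -1.537

-1.537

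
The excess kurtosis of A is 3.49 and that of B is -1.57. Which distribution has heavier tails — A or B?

Higher excess kurtosis ⇒ heavier tails relative to the normal distribution.
3.49 vs -1.57: the larger is 3.49, so A has heavier tails. (A is leptokurtic — heavier-than-normal tails; the other is platykurtic.)

A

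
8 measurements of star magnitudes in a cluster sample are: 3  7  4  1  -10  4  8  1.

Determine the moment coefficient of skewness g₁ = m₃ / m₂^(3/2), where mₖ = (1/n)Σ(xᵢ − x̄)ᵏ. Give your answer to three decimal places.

-1.371

x̄ = (3 + 7 + 4 + 1 - 10 + 4 + 8 + 1) / 8 = 2.2500
deviations (xᵢ − x̄): 0.7500, 4.7500, 1.7500, -1.2500, -12.2500, 1.7500, 5.7500, -1.2500
Σ(xᵢ − x̄)² = 215.5000 ⇒ m₂ = 215.5000/8 = 26.93750
Σ(xᵢ − x̄)³ = -1533.7500 ⇒ m₃ = -1533.7500/8 = -191.71875
m₂^(3/2) = 26.93750^(1.5) = 139.80926
g₁ = m₃ / m₂^(3/2) = -191.71875 / 139.80926 ≈ -1.371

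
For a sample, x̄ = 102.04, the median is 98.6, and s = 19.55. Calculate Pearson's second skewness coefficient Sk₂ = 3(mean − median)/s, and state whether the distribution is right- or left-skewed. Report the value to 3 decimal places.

Sk₂ = 3(102.04 − 98.6) / 19.55 = 3 × 3.4400 / 19.55
    = 10.3200 / 19.55 ≈ 0.528
Sk₂ > 0 ⇒ mean > median ⇒ right-skewed (positive skew).

0.528, right-skewed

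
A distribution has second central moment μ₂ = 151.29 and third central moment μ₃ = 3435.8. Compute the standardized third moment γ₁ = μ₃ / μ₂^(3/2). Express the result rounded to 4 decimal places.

1.8463

σ = √μ₂ = √151.29 = 12.30000
σ³ = μ₂^(3/2) = 1860.86700
γ₁ = μ₃/σ³ = 3435.8 / 1860.86700 ≈ 1.8463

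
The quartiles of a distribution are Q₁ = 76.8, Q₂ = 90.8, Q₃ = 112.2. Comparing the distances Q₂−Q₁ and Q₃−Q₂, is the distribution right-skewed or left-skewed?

right-skewed

Q₂ − Q₁ = 14.0;  Q₃ − Q₂ = 21.4
Q₃ − Q₂ > Q₂ − Q₁ ⇒ the upper half is more spread out ⇒ right-skewed.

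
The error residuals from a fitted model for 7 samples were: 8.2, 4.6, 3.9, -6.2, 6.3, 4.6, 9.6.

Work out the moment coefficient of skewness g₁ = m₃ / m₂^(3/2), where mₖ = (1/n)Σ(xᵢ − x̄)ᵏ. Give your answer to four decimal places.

x̄ = (8.2 + 4.6 + 3.9 - 6.2 + 6.3 + 4.6 + 9.6) / 7 = 4.4286
deviations (xᵢ − x̄): 3.7714, 0.1714, -0.5286, -10.6286, 1.8714, 0.1714, 5.1714
Σ(xᵢ − x̄)² = 157.7743 ⇒ m₂ = 157.7743/7 = 22.53918
Σ(xᵢ − x̄)³ = -1002.3097 ⇒ m₃ = -1002.3097/7 = -143.18710
m₂^(3/2) = 22.53918^(1.5) = 107.00579
g₁ = m₃ / m₂^(3/2) = -143.18710 / 107.00579 ≈ -1.3381

-1.3381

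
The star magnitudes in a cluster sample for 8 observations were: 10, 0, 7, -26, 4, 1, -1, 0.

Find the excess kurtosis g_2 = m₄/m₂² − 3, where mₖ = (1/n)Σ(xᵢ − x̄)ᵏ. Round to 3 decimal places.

x̄ = -0.6250
Σ(xᵢ − x̄)² = 839.8750 ⇒ m₂ = 104.98438
Σ(xᵢ − x̄)⁴ = 431184.6191 ⇒ m₄ = 53898.07739
m₂² = 11021.71899
g_2 = m₄/m₂² − 3 = 4.89017 − 3 ≈ 1.890

1.890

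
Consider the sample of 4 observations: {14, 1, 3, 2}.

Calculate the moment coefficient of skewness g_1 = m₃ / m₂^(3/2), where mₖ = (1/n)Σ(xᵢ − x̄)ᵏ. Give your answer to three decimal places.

1.092

x̄ = (14 + 1 + 3 + 2) / 4 = 5.0000
deviations (xᵢ − x̄): 9.0000, -4.0000, -2.0000, -3.0000
Σ(xᵢ − x̄)² = 110.0000 ⇒ m₂ = 110.0000/4 = 27.50000
Σ(xᵢ − x̄)³ = 630.0000 ⇒ m₃ = 630.0000/4 = 157.50000
m₂^(3/2) = 27.50000^(1.5) = 144.21122
g_1 = m₃ / m₂^(3/2) = 157.50000 / 144.21122 ≈ 1.092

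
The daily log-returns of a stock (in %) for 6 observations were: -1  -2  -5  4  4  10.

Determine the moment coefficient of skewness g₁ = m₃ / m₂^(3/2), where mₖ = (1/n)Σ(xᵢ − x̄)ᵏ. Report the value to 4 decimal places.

0.3349

x̄ = (-1 - 2 - 5 + 4 + 4 + 10) / 6 = 1.6667
deviations (xᵢ − x̄): -2.6667, -3.6667, -6.6667, 2.3333, 2.3333, 8.3333
Σ(xᵢ − x̄)² = 145.3333 ⇒ m₂ = 145.3333/6 = 24.22222
Σ(xᵢ − x̄)³ = 239.5556 ⇒ m₃ = 239.5556/6 = 39.92593
m₂^(3/2) = 24.22222^(1.5) = 119.21228
g₁ = m₃ / m₂^(3/2) = 39.92593 / 119.21228 ≈ 0.3349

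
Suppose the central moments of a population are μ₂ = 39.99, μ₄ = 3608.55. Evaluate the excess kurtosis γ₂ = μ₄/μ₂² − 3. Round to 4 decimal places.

μ₂² = 39.99² = 1599.20010
μ₄/μ₂² = 3608.55 / 1599.20010 = 2.25647
γ₂ = 2.25647 − 3 ≈ -0.7435

-0.7435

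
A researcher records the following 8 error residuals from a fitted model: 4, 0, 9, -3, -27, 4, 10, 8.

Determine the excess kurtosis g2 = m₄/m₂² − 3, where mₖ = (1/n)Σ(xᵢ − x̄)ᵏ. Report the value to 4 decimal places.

1.6756

x̄ = 0.6250
Σ(xᵢ − x̄)² = 1011.8750 ⇒ m₂ = 126.48438
Σ(xᵢ − x̄)⁴ = 598418.7441 ⇒ m₄ = 74802.34302
m₂² = 15998.29712
g2 = m₄/m₂² − 3 = 4.67564 − 3 ≈ 1.6756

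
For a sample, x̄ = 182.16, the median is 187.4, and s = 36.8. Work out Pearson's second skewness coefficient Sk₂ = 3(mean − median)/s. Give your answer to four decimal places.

-0.4272

Sk₂ = 3(182.16 − 187.4) / 36.8 = 3 × -5.2400 / 36.8
    = -15.7200 / 36.8 ≈ -0.4272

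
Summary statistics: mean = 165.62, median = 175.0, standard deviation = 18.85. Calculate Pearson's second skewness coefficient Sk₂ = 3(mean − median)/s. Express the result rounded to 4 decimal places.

-1.4928

Sk₂ = 3(165.62 − 175.0) / 18.85 = 3 × -9.3800 / 18.85
    = -28.1400 / 18.85 ≈ -1.4928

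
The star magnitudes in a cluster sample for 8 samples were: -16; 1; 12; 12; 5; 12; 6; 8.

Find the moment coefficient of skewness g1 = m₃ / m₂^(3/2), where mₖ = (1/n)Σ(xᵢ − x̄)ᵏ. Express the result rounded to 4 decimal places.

-1.5371

x̄ = (-16 + 1 + 12 + 12 + 5 + 12 + 6 + 8) / 8 = 5.0000
deviations (xᵢ − x̄): -21.0000, -4.0000, 7.0000, 7.0000, 0.0000, 7.0000, 1.0000, 3.0000
Σ(xᵢ − x̄)² = 614.0000 ⇒ m₂ = 614.0000/8 = 76.75000
Σ(xᵢ − x̄)³ = -8268.0000 ⇒ m₃ = -8268.0000/8 = -1033.50000
m₂^(3/2) = 76.75000^(1.5) = 672.38432
g1 = m₃ / m₂^(3/2) = -1033.50000 / 672.38432 ≈ -1.5371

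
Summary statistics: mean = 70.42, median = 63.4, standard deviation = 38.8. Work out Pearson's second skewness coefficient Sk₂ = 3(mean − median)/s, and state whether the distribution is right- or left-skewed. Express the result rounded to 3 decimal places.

0.543, right-skewed

Sk₂ = 3(70.42 − 63.4) / 38.8 = 3 × 7.0200 / 38.8
    = 21.0600 / 38.8 ≈ 0.543
Sk₂ > 0 ⇒ mean > median ⇒ right-skewed (positive skew).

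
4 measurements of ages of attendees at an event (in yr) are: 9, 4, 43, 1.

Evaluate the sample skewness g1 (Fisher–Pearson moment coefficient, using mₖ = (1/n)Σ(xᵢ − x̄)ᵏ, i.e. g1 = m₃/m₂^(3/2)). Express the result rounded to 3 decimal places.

1.058

x̄ = (9 + 4 + 43 + 1) / 4 = 14.2500
deviations (xᵢ − x̄): -5.2500, -10.2500, 28.7500, -13.2500
Σ(xᵢ − x̄)² = 1134.7500 ⇒ m₂ = 1134.7500/4 = 283.68750
Σ(xᵢ − x̄)³ = 20215.8750 ⇒ m₃ = 20215.8750/4 = 5053.96875
m₂^(3/2) = 283.68750^(1.5) = 4778.15573
g1 = m₃ / m₂^(3/2) = 5053.96875 / 4778.15573 ≈ 1.058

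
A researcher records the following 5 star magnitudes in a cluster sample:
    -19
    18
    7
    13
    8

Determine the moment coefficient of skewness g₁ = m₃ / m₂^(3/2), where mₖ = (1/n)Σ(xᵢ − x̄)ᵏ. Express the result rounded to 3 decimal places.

x̄ = (-19 + 18 + 7 + 13 + 8) / 5 = 5.4000
deviations (xᵢ − x̄): -24.4000, 12.6000, 1.6000, 7.6000, 2.6000
Σ(xᵢ − x̄)² = 821.2000 ⇒ m₂ = 821.2000/5 = 164.24000
Σ(xᵢ − x̄)³ = -12065.7600 ⇒ m₃ = -12065.7600/5 = -2413.15200
m₂^(3/2) = 164.24000^(1.5) = 2104.83669
g₁ = m₃ / m₂^(3/2) = -2413.15200 / 2104.83669 ≈ -1.146

-1.146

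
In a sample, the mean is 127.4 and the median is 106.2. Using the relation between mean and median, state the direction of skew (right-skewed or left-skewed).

mean − median = 127.4 − 106.2 = 21.2
mean > median ⇒ the longer tail is on the right ⇒ right-skewed (positively skewed).

right-skewed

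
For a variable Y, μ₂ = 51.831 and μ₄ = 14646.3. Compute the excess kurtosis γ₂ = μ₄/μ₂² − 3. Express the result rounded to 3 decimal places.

2.452

μ₂² = 51.831² = 2686.45256
μ₄/μ₂² = 14646.3 / 2686.45256 = 5.45191
γ₂ = 5.45191 − 3 ≈ 2.452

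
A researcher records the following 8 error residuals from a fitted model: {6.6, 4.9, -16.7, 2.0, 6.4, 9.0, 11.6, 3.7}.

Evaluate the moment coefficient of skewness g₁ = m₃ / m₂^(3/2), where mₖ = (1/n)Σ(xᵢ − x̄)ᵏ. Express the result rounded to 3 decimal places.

-1.733

x̄ = (6.6 + 4.9 - 16.7 + 2.0 + 6.4 + 9.0 + 11.6 + 3.7) / 8 = 3.4375
deviations (xᵢ − x̄): 3.1625, 1.4625, -20.1375, -1.4375, 2.9625, 5.5625, 8.1625, 0.2625
Σ(xᵢ − x̄)² = 526.1388 ⇒ m₂ = 526.1388/8 = 65.76734
Σ(xᵢ − x̄)³ = -7392.3820 ⇒ m₃ = -7392.3820/8 = -924.04775
m₂^(3/2) = 65.76734^(1.5) = 533.35387
g₁ = m₃ / m₂^(3/2) = -924.04775 / 533.35387 ≈ -1.733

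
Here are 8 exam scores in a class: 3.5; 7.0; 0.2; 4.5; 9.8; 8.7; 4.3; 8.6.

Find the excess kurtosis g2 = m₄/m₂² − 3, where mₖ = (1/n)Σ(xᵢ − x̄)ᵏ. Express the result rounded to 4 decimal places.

-0.9437

x̄ = 5.8250
Σ(xᵢ − x̄)² = 74.2750 ⇒ m₂ = 9.28437
Σ(xᵢ − x̄)⁴ = 1418.0267 ⇒ m₄ = 177.25334
m₂² = 86.19962
g2 = m₄/m₂² − 3 = 2.05631 − 3 ≈ -0.9437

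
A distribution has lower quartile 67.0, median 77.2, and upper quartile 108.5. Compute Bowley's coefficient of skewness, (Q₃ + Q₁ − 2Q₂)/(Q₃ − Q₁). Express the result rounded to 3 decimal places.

numerator: Q₃ + Q₁ − 2Q₂ = 108.5 + 67.0 − 2×77.2 = 21.1000
denominator: Q₃ − Q₁ = 108.5 − 67.0 = 41.5000
Bowley skewness = 21.1000 / 41.5000 ≈ 0.508

0.508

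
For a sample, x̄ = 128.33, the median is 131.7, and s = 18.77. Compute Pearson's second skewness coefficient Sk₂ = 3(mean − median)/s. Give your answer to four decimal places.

-0.5386

Sk₂ = 3(128.33 − 131.7) / 18.77 = 3 × -3.3700 / 18.77
    = -10.1100 / 18.77 ≈ -0.5386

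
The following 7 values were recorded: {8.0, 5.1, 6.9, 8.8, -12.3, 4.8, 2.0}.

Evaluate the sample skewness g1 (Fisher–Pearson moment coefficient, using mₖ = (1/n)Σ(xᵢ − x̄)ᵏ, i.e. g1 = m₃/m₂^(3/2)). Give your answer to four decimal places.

-1.6496

x̄ = (8.0 + 5.1 + 6.9 + 8.8 - 12.3 + 4.8 + 2.0) / 7 = 3.3286
deviations (xᵢ − x̄): 4.6714, 1.7714, 3.5714, 5.4714, -15.6286, 1.4714, -1.3286
Σ(xᵢ − x̄)² = 315.8343 ⇒ m₂ = 315.8343/7 = 45.11918
Σ(xᵢ − x̄)³ = -3499.6237 ⇒ m₃ = -3499.6237/7 = -499.94624
m₂^(3/2) = 45.11918^(1.5) = 303.06923
g1 = m₃ / m₂^(3/2) = -499.94624 / 303.06923 ≈ -1.6496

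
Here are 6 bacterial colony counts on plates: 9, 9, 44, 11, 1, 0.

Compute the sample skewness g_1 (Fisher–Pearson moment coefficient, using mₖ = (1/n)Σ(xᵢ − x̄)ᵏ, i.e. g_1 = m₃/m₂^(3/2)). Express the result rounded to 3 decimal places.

1.469

x̄ = (9 + 9 + 44 + 11 + 1 + 0) / 6 = 12.3333
deviations (xᵢ − x̄): -3.3333, -3.3333, 31.6667, -1.3333, -11.3333, -12.3333
Σ(xᵢ − x̄)² = 1307.3333 ⇒ m₂ = 1307.3333/6 = 217.88889
Σ(xᵢ − x̄)³ = 28346.4444 ⇒ m₃ = 28346.4444/6 = 4724.40741
m₂^(3/2) = 217.88889^(1.5) = 3216.27094
g_1 = m₃ / m₂^(3/2) = 4724.40741 / 3216.27094 ≈ 1.469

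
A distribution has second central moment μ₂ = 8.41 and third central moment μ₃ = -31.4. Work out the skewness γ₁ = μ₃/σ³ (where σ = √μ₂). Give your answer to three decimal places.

-1.287

σ = √μ₂ = √8.41 = 2.90000
σ³ = μ₂^(3/2) = 24.38900
γ₁ = μ₃/σ³ = -31.4 / 24.38900 ≈ -1.287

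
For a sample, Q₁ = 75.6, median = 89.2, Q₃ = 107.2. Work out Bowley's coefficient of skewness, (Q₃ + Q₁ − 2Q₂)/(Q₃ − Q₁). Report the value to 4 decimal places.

numerator: Q₃ + Q₁ − 2Q₂ = 107.2 + 75.6 − 2×89.2 = 4.4000
denominator: Q₃ − Q₁ = 107.2 − 75.6 = 31.6000
Bowley skewness = 4.4000 / 31.6000 ≈ 0.1392

0.1392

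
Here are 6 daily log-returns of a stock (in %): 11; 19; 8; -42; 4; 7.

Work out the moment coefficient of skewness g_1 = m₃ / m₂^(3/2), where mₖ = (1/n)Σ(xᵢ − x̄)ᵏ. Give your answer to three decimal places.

-1.559

x̄ = (11 + 19 + 8 - 42 + 4 + 7) / 6 = 1.1667
deviations (xᵢ − x̄): 9.8333, 17.8333, 6.8333, -43.1667, 2.8333, 5.8333
Σ(xᵢ − x̄)² = 2366.8333 ⇒ m₂ = 2366.8333/6 = 394.47222
Σ(xᵢ − x̄)³ = -73272.4444 ⇒ m₃ = -73272.4444/6 = -12212.07407
m₂^(3/2) = 394.47222^(1.5) = 7834.74092
g_1 = m₃ / m₂^(3/2) = -12212.07407 / 7834.74092 ≈ -1.559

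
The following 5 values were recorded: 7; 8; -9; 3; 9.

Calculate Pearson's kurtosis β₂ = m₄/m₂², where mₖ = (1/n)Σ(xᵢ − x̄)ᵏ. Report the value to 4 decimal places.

2.7642

x̄ = 3.6000
Σ(xᵢ − x̄)² = 219.2000 ⇒ m₂ = 43.84000
Σ(xᵢ − x̄)⁴ = 26563.6160 ⇒ m₄ = 5312.72320
m₂² = 1921.94560
β₂ = m₄/m₂² = 5312.72320 / 1921.94560 ≈ 2.7642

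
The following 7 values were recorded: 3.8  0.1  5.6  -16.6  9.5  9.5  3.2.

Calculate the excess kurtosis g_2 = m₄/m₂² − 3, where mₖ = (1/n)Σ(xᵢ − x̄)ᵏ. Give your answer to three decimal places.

x̄ = 2.1571
Σ(xᵢ − x̄)² = 479.5371 ⇒ m₂ = 68.50531
Σ(xᵢ − x̄)⁴ = 129765.7163 ⇒ m₄ = 18537.95947
m₂² = 4692.97697
g_2 = m₄/m₂² − 3 = 3.95015 − 3 ≈ 0.950

0.950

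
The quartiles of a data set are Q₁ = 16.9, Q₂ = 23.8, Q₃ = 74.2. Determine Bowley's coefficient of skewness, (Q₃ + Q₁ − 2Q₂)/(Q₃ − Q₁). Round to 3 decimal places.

0.759

numerator: Q₃ + Q₁ − 2Q₂ = 74.2 + 16.9 − 2×23.8 = 43.5000
denominator: Q₃ − Q₁ = 74.2 − 16.9 = 57.3000
Bowley skewness = 43.5000 / 57.3000 ≈ 0.759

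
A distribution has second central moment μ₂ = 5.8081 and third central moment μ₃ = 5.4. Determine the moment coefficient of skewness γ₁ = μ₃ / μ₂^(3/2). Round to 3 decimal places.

0.386

σ = √μ₂ = √5.8081 = 2.41000
σ³ = μ₂^(3/2) = 13.99752
γ₁ = μ₃/σ³ = 5.4 / 13.99752 ≈ 0.386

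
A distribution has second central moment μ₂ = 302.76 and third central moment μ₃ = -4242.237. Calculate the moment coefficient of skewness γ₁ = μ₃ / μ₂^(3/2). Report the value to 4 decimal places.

σ = √μ₂ = √302.76 = 17.40000
σ³ = μ₂^(3/2) = 5268.02400
γ₁ = μ₃/σ³ = -4242.237 / 5268.02400 ≈ -0.8053

-0.8053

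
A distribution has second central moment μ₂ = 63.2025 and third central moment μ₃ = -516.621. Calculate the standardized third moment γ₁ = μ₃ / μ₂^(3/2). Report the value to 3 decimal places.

σ = √μ₂ = √63.2025 = 7.95000
σ³ = μ₂^(3/2) = 502.45988
γ₁ = μ₃/σ³ = -516.621 / 502.45988 ≈ -1.028

-1.028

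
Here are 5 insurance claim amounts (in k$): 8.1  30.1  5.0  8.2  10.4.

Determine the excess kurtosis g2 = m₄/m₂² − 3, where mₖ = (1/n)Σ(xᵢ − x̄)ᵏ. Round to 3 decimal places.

0.080

x̄ = 12.3600
Σ(xᵢ − x̄)² = 408.1720 ⇒ m₂ = 81.63440
Σ(xᵢ − x̄)⁴ = 102618.7961 ⇒ m₄ = 20523.75923
m₂² = 6664.17526
g2 = m₄/m₂² − 3 = 3.07971 − 3 ≈ 0.080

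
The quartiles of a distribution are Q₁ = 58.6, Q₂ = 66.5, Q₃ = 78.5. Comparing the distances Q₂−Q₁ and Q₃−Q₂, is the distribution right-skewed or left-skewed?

right-skewed

Q₂ − Q₁ = 7.9;  Q₃ − Q₂ = 12.0
Q₃ − Q₂ > Q₂ − Q₁ ⇒ the upper half is more spread out ⇒ right-skewed.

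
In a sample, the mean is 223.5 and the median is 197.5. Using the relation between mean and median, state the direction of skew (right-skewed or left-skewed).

mean − median = 223.5 − 197.5 = 26.0
mean > median ⇒ the longer tail is on the right ⇒ right-skewed (positively skewed).

right-skewed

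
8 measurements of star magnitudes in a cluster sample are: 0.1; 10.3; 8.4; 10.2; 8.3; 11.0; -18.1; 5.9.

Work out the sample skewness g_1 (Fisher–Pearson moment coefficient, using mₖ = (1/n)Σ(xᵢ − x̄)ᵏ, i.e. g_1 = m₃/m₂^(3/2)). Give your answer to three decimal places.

-1.774

x̄ = (0.1 + 10.3 + 8.4 + 10.2 + 8.3 + 11.0 - 18.1 + 5.9) / 8 = 4.5125
deviations (xᵢ − x̄): -4.4125, 5.7875, 3.8875, 5.6875, 3.7875, 6.4875, -22.6125, 1.3875
Σ(xᵢ − x̄)² = 670.1088 ⇒ m₂ = 670.1088/8 = 83.76359
Σ(xᵢ − x̄)³ = -10881.6241 ⇒ m₃ = -10881.6241/8 = -1360.20301
m₂^(3/2) = 83.76359^(1.5) = 766.62496
g_1 = m₃ / m₂^(3/2) = -1360.20301 / 766.62496 ≈ -1.774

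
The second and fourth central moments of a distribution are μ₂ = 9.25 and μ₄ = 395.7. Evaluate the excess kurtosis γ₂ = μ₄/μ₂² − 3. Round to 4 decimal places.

μ₂² = 9.25² = 85.56250
μ₄/μ₂² = 395.7 / 85.56250 = 4.62469
γ₂ = 4.62469 − 3 ≈ 1.6247

1.6247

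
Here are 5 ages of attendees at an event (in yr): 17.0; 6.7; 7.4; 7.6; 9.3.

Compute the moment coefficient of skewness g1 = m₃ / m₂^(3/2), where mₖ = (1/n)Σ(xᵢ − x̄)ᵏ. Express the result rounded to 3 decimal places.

1.323

x̄ = (17.0 + 6.7 + 7.4 + 7.6 + 9.3) / 5 = 9.6000
deviations (xᵢ − x̄): 7.4000, -2.9000, -2.2000, -2.0000, -0.3000
Σ(xᵢ − x̄)² = 72.1000 ⇒ m₂ = 72.1000/5 = 14.42000
Σ(xᵢ − x̄)³ = 362.1600 ⇒ m₃ = 362.1600/5 = 72.43200
m₂^(3/2) = 14.42000^(1.5) = 54.75804
g1 = m₃ / m₂^(3/2) = 72.43200 / 54.75804 ≈ 1.323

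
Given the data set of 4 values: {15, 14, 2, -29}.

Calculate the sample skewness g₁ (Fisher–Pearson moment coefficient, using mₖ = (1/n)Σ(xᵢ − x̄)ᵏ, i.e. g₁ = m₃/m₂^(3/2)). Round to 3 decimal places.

-0.896

x̄ = (15 + 14 + 2 - 29) / 4 = 0.5000
deviations (xᵢ − x̄): 14.5000, 13.5000, 1.5000, -29.5000
Σ(xᵢ − x̄)² = 1265.0000 ⇒ m₂ = 1265.0000/4 = 316.25000
Σ(xᵢ − x̄)³ = -20160.0000 ⇒ m₃ = -20160.0000/4 = -5040.00000
m₂^(3/2) = 316.25000^(1.5) = 5624.00634
g₁ = m₃ / m₂^(3/2) = -5040.00000 / 5624.00634 ≈ -0.896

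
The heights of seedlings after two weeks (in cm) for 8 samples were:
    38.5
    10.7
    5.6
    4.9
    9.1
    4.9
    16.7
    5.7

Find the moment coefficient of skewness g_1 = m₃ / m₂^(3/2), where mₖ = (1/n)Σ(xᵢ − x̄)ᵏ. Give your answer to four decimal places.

1.7780

x̄ = (38.5 + 10.7 + 5.6 + 4.9 + 9.1 + 4.9 + 16.7 + 5.7) / 8 = 12.0125
deviations (xᵢ − x̄): 26.4875, -1.3125, -6.4125, -7.1125, -2.9125, -7.1125, 4.6875, -6.3125
Σ(xᵢ − x̄)² = 915.9088 ⇒ m₂ = 915.9088/8 = 114.48859
Σ(xᵢ − x̄)³ = 17424.5024 ⇒ m₃ = 17424.5024/8 = 2178.06280
m₂^(3/2) = 114.48859^(1.5) = 1225.02043
g_1 = m₃ / m₂^(3/2) = 2178.06280 / 1225.02043 ≈ 1.7780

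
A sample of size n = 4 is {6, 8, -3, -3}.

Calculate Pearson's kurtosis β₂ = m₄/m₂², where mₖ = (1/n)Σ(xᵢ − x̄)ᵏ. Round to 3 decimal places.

x̄ = 2.0000
Σ(xᵢ − x̄)² = 102.0000 ⇒ m₂ = 25.50000
Σ(xᵢ − x̄)⁴ = 2802.0000 ⇒ m₄ = 700.50000
m₂² = 650.25000
β₂ = m₄/m₂² = 700.50000 / 650.25000 ≈ 1.077

1.077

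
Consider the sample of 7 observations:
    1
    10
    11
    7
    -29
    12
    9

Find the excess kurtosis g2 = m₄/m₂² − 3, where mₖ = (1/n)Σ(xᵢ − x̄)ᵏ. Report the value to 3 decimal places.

1.585

x̄ = 3.0000
Σ(xᵢ − x̄)² = 1274.0000 ⇒ m₂ = 182.00000
Σ(xᵢ − x̄)⁴ = 1063202.0000 ⇒ m₄ = 151886.00000
m₂² = 33124.00000
g2 = m₄/m₂² − 3 = 4.58538 − 3 ≈ 1.585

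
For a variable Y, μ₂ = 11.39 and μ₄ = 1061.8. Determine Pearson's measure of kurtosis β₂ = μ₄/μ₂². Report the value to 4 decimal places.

8.1846

μ₂² = 11.39² = 129.73210
μ₄/μ₂² = 1061.8 / 129.73210 = 8.18456
β₂ ≈ 8.1846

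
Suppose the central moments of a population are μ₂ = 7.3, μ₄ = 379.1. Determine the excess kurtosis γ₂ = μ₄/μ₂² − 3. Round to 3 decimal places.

μ₂² = 7.3² = 53.29000
μ₄/μ₂² = 379.1 / 53.29000 = 7.11391
γ₂ = 7.11391 − 3 ≈ 4.114

4.114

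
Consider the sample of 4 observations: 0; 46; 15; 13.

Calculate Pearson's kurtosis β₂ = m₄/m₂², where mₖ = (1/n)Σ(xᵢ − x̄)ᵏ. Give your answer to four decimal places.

2.1204

x̄ = 18.5000
Σ(xᵢ − x̄)² = 1141.0000 ⇒ m₂ = 285.25000
Σ(xᵢ − x̄)⁴ = 690114.2500 ⇒ m₄ = 172528.56250
m₂² = 81367.56250
β₂ = m₄/m₂² = 172528.56250 / 81367.56250 ≈ 2.1204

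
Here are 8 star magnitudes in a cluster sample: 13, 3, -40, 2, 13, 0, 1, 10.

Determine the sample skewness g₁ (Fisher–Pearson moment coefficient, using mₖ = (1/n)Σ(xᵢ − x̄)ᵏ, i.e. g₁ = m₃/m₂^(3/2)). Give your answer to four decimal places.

-1.8297

x̄ = (13 + 3 - 40 + 2 + 13 + 0 + 1 + 10) / 8 = 0.2500
deviations (xᵢ − x̄): 12.7500, 2.7500, -40.2500, 1.7500, 12.7500, -0.2500, 0.7500, 9.7500
Σ(xᵢ − x̄)² = 2051.5000 ⇒ m₂ = 2051.5000/8 = 256.43750
Σ(xᵢ − x̄)³ = -60108.7500 ⇒ m₃ = -60108.7500/8 = -7513.59375
m₂^(3/2) = 256.43750^(1.5) = 4106.50448
g₁ = m₃ / m₂^(3/2) = -7513.59375 / 4106.50448 ≈ -1.8297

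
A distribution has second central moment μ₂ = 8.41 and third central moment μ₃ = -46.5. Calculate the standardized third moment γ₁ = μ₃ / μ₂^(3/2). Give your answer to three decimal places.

-1.907

σ = √μ₂ = √8.41 = 2.90000
σ³ = μ₂^(3/2) = 24.38900
γ₁ = μ₃/σ³ = -46.5 / 24.38900 ≈ -1.907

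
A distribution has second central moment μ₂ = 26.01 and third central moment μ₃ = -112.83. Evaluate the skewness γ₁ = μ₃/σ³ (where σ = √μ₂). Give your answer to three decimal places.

-0.851

σ = √μ₂ = √26.01 = 5.10000
σ³ = μ₂^(3/2) = 132.65100
γ₁ = μ₃/σ³ = -112.83 / 132.65100 ≈ -0.851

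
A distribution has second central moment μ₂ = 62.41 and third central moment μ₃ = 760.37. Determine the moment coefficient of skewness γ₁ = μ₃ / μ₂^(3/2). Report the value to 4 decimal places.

1.5422

σ = √μ₂ = √62.41 = 7.90000
σ³ = μ₂^(3/2) = 493.03900
γ₁ = μ₃/σ³ = 760.37 / 493.03900 ≈ 1.5422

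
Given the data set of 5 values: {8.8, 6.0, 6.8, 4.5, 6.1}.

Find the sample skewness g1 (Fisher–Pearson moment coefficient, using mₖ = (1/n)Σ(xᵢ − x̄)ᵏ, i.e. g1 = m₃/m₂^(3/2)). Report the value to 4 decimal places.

0.4220

x̄ = (8.8 + 6.0 + 6.8 + 4.5 + 6.1) / 5 = 6.4400
deviations (xᵢ − x̄): 2.3600, -0.4400, 0.3600, -1.9400, -0.3400
Σ(xᵢ − x̄)² = 9.7720 ⇒ m₂ = 9.7720/5 = 1.95440
Σ(xᵢ − x̄)³ = 5.7650 ⇒ m₃ = 5.7650/5 = 1.15301
m₂^(3/2) = 1.95440^(1.5) = 2.73225
g1 = m₃ / m₂^(3/2) = 1.15301 / 2.73225 ≈ 0.4220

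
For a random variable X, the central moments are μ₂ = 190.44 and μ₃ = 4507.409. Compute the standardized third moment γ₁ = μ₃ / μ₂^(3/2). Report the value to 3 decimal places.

σ = √μ₂ = √190.44 = 13.80000
σ³ = μ₂^(3/2) = 2628.07200
γ₁ = μ₃/σ³ = 4507.409 / 2628.07200 ≈ 1.715

1.715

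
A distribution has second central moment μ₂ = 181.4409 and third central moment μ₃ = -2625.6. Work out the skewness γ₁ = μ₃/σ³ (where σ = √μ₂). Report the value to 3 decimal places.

σ = √μ₂ = √181.4409 = 13.47000
σ³ = μ₂^(3/2) = 2444.00892
γ₁ = μ₃/σ³ = -2625.6 / 2444.00892 ≈ -1.074

-1.074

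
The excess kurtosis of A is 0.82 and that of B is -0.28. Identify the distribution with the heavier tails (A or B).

Higher excess kurtosis ⇒ heavier tails relative to the normal distribution.
0.82 vs -0.28: the larger is 0.82, so A has heavier tails. (A is leptokurtic — heavier-than-normal tails; the other is platykurtic.)

A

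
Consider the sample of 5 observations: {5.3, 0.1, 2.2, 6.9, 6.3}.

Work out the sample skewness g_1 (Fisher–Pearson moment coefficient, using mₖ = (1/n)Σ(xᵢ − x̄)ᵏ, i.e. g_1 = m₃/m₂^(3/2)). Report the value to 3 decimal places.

x̄ = (5.3 + 0.1 + 2.2 + 6.9 + 6.3) / 5 = 4.1600
deviations (xᵢ − x̄): 1.1400, -4.0600, -1.9600, 2.7400, 2.1400
Σ(xᵢ − x̄)² = 33.7120 ⇒ m₂ = 33.7120/5 = 6.74240
Σ(xᵢ − x̄)³ = -42.6002 ⇒ m₃ = -42.6002/5 = -8.52005
m₂^(3/2) = 6.74240^(1.5) = 17.50740
g_1 = m₃ / m₂^(3/2) = -8.52005 / 17.50740 ≈ -0.487

-0.487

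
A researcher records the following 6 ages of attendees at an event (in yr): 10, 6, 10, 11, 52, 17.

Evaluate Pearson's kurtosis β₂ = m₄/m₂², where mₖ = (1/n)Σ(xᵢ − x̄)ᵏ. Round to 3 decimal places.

x̄ = 17.6667
Σ(xᵢ − x̄)² = 1477.3333 ⇒ m₂ = 246.22222
Σ(xᵢ − x̄)⁴ = 1416928.4444 ⇒ m₄ = 236154.74074
m₂² = 60625.38272
β₂ = m₄/m₂² = 236154.74074 / 60625.38272 ≈ 3.895

3.895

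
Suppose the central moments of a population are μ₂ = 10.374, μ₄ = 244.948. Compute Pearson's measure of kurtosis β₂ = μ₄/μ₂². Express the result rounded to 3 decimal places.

μ₂² = 10.374² = 107.61988
μ₄/μ₂² = 244.948 / 107.61988 = 2.27605
β₂ ≈ 2.276

2.276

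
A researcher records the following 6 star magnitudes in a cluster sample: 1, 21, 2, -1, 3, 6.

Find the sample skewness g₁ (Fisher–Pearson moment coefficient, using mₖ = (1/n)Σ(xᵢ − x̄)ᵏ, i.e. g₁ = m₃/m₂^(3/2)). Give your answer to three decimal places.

x̄ = (1 + 21 + 2 - 1 + 3 + 6) / 6 = 5.3333
deviations (xᵢ − x̄): -4.3333, 15.6667, -3.3333, -6.3333, -2.3333, 0.6667
Σ(xᵢ − x̄)² = 321.3333 ⇒ m₂ = 321.3333/6 = 53.55556
Σ(xᵢ − x̄)³ = 3460.4444 ⇒ m₃ = 3460.4444/6 = 576.74074
m₂^(3/2) = 53.55556^(1.5) = 391.92845
g₁ = m₃ / m₂^(3/2) = 576.74074 / 391.92845 ≈ 1.472

1.472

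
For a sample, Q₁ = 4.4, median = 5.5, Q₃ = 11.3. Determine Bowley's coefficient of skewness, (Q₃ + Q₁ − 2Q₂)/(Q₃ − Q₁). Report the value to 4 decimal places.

0.6812

numerator: Q₃ + Q₁ − 2Q₂ = 11.3 + 4.4 − 2×5.5 = 4.7000
denominator: Q₃ − Q₁ = 11.3 − 4.4 = 6.9000
Bowley skewness = 4.7000 / 6.9000 ≈ 0.6812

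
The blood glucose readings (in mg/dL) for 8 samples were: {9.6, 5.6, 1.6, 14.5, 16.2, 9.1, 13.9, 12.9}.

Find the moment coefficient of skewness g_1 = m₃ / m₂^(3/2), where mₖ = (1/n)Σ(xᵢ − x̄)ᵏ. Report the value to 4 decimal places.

x̄ = (9.6 + 5.6 + 1.6 + 14.5 + 16.2 + 9.1 + 13.9 + 12.9) / 8 = 10.4250
deviations (xᵢ − x̄): -0.8250, -4.8250, -8.8250, 4.0750, 5.7750, -1.3250, 3.4750, 2.4750
Σ(xᵢ − x̄)² = 171.7550 ⇒ m₂ = 171.7550/8 = 21.46938
Σ(xᵢ − x̄)³ = -485.1218 ⇒ m₃ = -485.1218/8 = -60.64022
m₂^(3/2) = 21.46938^(1.5) = 99.47847
g_1 = m₃ / m₂^(3/2) = -60.64022 / 99.47847 ≈ -0.6096

-0.6096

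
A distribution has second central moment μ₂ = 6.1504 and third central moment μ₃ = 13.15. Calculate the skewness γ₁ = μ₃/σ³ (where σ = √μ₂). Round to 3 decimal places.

0.862

σ = √μ₂ = √6.1504 = 2.48000
σ³ = μ₂^(3/2) = 15.25299
γ₁ = μ₃/σ³ = 13.15 / 15.25299 ≈ 0.862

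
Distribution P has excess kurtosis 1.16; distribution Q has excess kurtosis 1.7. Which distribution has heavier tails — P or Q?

Q

Higher excess kurtosis ⇒ heavier tails relative to the normal distribution.
1.16 vs 1.7: the larger is 1.7, so Q has heavier tails.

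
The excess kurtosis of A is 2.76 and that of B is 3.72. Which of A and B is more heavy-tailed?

B

Higher excess kurtosis ⇒ heavier tails relative to the normal distribution.
2.76 vs 3.72: the larger is 3.72, so B has heavier tails.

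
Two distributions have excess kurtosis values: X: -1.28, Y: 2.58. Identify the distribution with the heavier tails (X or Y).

Higher excess kurtosis ⇒ heavier tails relative to the normal distribution.
-1.28 vs 2.58: the larger is 2.58, so Y has heavier tails. (Y is leptokurtic — heavier-than-normal tails; the other is platykurtic.)

Y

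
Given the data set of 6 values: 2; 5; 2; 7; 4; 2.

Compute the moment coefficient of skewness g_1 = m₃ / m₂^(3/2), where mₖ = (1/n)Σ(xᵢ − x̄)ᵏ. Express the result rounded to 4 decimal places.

0.6353

x̄ = (2 + 5 + 2 + 7 + 4 + 2) / 6 = 3.6667
deviations (xᵢ − x̄): -1.6667, 1.3333, -1.6667, 3.3333, 0.3333, -1.6667
Σ(xᵢ − x̄)² = 21.3333 ⇒ m₂ = 21.3333/6 = 3.55556
Σ(xᵢ − x̄)³ = 25.5556 ⇒ m₃ = 25.5556/6 = 4.25926
m₂^(3/2) = 3.55556^(1.5) = 6.70442
g_1 = m₃ / m₂^(3/2) = 4.25926 / 6.70442 ≈ 0.6353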